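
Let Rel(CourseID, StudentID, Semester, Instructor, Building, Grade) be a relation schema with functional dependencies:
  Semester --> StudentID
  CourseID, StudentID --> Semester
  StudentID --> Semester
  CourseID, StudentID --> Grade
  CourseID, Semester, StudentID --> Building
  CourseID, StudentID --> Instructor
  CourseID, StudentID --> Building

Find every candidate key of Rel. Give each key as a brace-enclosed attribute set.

No FD produces {CourseID}, so it must be in every candidate key.
Closure of {CourseID, Semester} is {Building, CourseID, Grade, Instructor, Semester, StudentID}, the whole schema; {CourseID, Semester} is a candidate key.
Closure of {CourseID, StudentID} is {Building, CourseID, Grade, Instructor, Semester, StudentID}, the whole schema; {CourseID, StudentID} is a candidate key.
These are minimal and exhaustive — every other superkey contains one of them.

{CourseID, Semester}, {CourseID, StudentID}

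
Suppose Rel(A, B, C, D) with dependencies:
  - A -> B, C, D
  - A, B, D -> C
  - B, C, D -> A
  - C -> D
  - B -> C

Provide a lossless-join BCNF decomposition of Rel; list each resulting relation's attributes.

Candidate keys of the original relation: {A}, {B}.
{A, B, C, D}: {C} determines {C, D} here but is not a superkey — split on C -> D, giving {C, D} and {A, B, C}.
{C, D} has no BCNF violation.
{A, B, C} has no BCNF violation.

{A, B, C}; {C, D}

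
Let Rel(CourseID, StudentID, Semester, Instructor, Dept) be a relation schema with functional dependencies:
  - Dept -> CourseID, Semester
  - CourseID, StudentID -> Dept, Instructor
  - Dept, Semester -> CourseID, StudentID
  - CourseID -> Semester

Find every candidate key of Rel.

{Dept} is a candidate key since {Dept}⁺ = {CourseID, Dept, Instructor, Semester, StudentID} covers every attribute.
{CourseID, StudentID} is a candidate key since {CourseID, StudentID}⁺ = {CourseID, Dept, Instructor, Semester, StudentID} covers every attribute.
These are minimal and exhaustive — every other superkey contains one of them.

{CourseID, StudentID}, {Dept}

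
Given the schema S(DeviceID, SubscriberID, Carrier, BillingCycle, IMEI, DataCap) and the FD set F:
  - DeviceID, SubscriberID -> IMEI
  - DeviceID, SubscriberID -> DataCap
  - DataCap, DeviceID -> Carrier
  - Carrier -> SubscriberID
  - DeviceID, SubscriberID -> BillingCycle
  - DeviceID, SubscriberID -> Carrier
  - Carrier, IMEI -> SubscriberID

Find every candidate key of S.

{Carrier, DeviceID}, {DataCap, DeviceID}, {DeviceID, SubscriberID}

Attributes never on any right-hand side: {DeviceID} — every candidate key must contain it.
{Carrier, DeviceID}⁺ = {BillingCycle, Carrier, DataCap, DeviceID, IMEI, SubscriberID} — all of the relation — so {Carrier, DeviceID} is a candidate key.
{DataCap, DeviceID}⁺ = {BillingCycle, Carrier, DataCap, DeviceID, IMEI, SubscriberID} — all of the relation — so {DataCap, DeviceID} is a candidate key.
{DeviceID, SubscriberID}⁺ = {BillingCycle, Carrier, DataCap, DeviceID, IMEI, SubscriberID} — all of the relation — so {DeviceID, SubscriberID} is a candidate key.
Any other superkey properly contains one of these, so there are no further candidate keys.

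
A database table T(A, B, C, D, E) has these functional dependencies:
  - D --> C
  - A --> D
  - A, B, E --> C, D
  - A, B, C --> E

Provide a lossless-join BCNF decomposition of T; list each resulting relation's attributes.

Candidate key of the original relation: {A, B}.
{A, B, C, D, E}: {D} determines {C, D} here but is not a superkey — split on D --> C, giving {C, D} and {A, B, D, E}.
{C, D} has no BCNF violation.
{A, B, D, E}: {A} determines {A, D} here but is not a superkey — split on A --> D, giving {A, D} and {A, B, E}.
{A, D} has no BCNF violation.
{A, B, E} has no BCNF violation.

{A, B, E}; {A, D}; {C, D}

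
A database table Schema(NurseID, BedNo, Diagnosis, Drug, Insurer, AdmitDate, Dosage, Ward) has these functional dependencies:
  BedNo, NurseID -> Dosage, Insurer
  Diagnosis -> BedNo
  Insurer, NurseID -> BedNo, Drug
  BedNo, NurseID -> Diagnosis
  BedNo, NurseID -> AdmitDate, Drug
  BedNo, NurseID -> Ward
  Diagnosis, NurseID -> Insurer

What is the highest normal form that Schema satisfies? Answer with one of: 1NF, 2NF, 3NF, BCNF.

Candidate keys: {BedNo, NurseID}, {Diagnosis, NurseID}, {Insurer, NurseID}. Prime attributes: {BedNo, Diagnosis, Insurer, NurseID}.
For Diagnosis -> BedNo we have {Diagnosis}⁺ = {BedNo, Diagnosis}; {Diagnosis} is not a superkey, so BCNF fails.
Its right-hand attributes {BedNo} are all prime, as are those of every other non-superkey FD — the relation is in 3NF.

3NF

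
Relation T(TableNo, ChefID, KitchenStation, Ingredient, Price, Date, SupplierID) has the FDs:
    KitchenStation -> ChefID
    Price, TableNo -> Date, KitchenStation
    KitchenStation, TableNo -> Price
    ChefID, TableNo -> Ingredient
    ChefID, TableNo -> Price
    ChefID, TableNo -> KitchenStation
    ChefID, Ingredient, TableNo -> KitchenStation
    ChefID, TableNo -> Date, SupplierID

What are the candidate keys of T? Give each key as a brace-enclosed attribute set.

{TableNo} never appears on the right of any FD, so every key must include it.
Closure of {ChefID, TableNo} is {ChefID, Date, Ingredient, KitchenStation, Price, SupplierID, TableNo}, the whole schema; {ChefID, TableNo} is a candidate key.
Closure of {KitchenStation, TableNo} is {ChefID, Date, Ingredient, KitchenStation, Price, SupplierID, TableNo}, the whole schema; {KitchenStation, TableNo} is a candidate key.
Closure of {Price, TableNo} is {ChefID, Date, Ingredient, KitchenStation, Price, SupplierID, TableNo}, the whole schema; {Price, TableNo} is a candidate key.
These are minimal and exhaustive — every other superkey contains one of them.

{ChefID, TableNo}, {KitchenStation, TableNo}, {Price, TableNo}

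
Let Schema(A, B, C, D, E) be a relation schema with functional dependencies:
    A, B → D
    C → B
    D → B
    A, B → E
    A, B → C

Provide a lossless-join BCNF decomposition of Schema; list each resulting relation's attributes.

Candidate keys of the original relation: {A, B}, {A, C}, {A, D}.
In {A, B, C, D, E}, {C} is not a superkey ({C}⁺ restricted to this set is {B, C}), so split on C → B into {B, C} and {A, C, D, E}.
{B, C} has no BCNF violation.
{A, C, D, E} has no BCNF violation.

{A, C, D, E}; {B, C}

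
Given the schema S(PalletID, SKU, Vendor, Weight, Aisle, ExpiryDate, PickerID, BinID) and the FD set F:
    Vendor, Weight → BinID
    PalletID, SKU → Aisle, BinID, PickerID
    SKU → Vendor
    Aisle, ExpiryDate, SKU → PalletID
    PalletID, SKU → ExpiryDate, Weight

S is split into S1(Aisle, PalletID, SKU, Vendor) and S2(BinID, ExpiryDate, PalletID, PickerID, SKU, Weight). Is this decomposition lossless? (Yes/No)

The shared attributes are {PalletID, SKU} and {PalletID, SKU}⁺ = {Aisle, BinID, ExpiryDate, PalletID, PickerID, SKU, Vendor, Weight}.
Since S1 ⊆ {Aisle, BinID, ExpiryDate, PalletID, PickerID, SKU, Vendor, Weight}, the intersection is a superkey of S1; the decomposition is lossless.

Yes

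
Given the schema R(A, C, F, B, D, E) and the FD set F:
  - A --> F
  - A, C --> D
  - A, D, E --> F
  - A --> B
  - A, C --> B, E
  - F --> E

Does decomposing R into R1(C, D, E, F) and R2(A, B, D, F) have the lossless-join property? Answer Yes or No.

No

Common attributes: {D, F}; their closure is {D, E, F}.
Neither R1 nor R2 is contained in that closure, so the decomposition is lossy.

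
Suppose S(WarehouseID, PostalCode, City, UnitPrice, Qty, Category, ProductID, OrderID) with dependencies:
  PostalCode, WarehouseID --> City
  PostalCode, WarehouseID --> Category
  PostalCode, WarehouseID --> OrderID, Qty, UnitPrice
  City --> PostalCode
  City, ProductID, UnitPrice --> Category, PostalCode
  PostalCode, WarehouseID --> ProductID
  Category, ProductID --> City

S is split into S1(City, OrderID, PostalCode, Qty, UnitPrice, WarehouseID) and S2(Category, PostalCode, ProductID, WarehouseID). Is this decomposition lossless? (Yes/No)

Yes

Common attributes: {PostalCode, WarehouseID}; their closure is {Category, City, OrderID, PostalCode, ProductID, Qty, UnitPrice, WarehouseID}.
Since S1 ⊆ {Category, City, OrderID, PostalCode, ProductID, Qty, UnitPrice, WarehouseID}, the intersection is a superkey of S1; the decomposition is lossless.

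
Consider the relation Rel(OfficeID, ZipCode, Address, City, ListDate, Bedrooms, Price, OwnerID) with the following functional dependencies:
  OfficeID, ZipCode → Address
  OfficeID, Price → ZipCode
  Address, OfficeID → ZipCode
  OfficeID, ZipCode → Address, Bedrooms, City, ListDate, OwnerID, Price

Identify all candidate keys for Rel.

{Address, OfficeID}, {OfficeID, Price}, {OfficeID, ZipCode}

{OfficeID} never appears on the right of any FD, so every key must include it.
Closure of {Address, OfficeID} is {Address, Bedrooms, City, ListDate, OfficeID, OwnerID, Price, ZipCode}, the whole schema; {Address, OfficeID} is a candidate key.
Closure of {OfficeID, Price} is {Address, Bedrooms, City, ListDate, OfficeID, OwnerID, Price, ZipCode}, the whole schema; {OfficeID, Price} is a candidate key.
Closure of {OfficeID, ZipCode} is {Address, Bedrooms, City, ListDate, OfficeID, OwnerID, Price, ZipCode}, the whole schema; {OfficeID, ZipCode} is a candidate key.
Any other superkey properly contains one of these, so there are no further candidate keys.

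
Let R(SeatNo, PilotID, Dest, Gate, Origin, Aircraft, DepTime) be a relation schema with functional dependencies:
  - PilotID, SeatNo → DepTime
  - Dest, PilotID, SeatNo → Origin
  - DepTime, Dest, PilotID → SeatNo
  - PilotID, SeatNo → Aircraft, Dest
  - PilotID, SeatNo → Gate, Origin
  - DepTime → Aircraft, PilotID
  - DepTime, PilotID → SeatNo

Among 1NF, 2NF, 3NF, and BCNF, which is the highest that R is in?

Candidate keys: {DepTime}, {PilotID, SeatNo}. Prime attributes: {DepTime, PilotID, SeatNo}.
The left-hand side of every FD is a superkey, so BCNF is satisfied.

BCNF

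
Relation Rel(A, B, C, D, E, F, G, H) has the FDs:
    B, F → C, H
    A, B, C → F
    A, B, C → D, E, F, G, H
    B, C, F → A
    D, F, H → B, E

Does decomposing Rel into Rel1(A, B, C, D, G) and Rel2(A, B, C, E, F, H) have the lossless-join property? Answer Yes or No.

The shared attributes are {A, B, C} and {A, B, C}⁺ = {A, B, C, D, E, F, G, H}.
Since Rel1 ⊆ {A, B, C, D, E, F, G, H}, the intersection is a superkey of Rel1; the decomposition is lossless.

Yes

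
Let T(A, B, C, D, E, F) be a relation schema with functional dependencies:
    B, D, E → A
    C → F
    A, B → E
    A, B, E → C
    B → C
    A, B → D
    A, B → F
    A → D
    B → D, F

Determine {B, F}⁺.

Start with {B, F}.
B → C applies; add {C} → now {B, C, F}.
B → D, F applies; add {D} → now {B, C, D, F}.
No further FD applies.

{B, C, D, F}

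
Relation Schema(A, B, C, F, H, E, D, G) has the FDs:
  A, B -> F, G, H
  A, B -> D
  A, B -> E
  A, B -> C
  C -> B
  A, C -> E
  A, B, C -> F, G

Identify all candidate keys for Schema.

{A, B}, {A, C}

No FD produces {A}, so it must be in every candidate key.
Closure of {A, B} is {A, B, C, D, E, F, G, H}, the whole schema; {A, B} is a candidate key.
Closure of {A, C} is {A, B, C, D, E, F, G, H}, the whole schema; {A, C} is a candidate key.
Any other superkey properly contains one of these, so there are no further candidate keys.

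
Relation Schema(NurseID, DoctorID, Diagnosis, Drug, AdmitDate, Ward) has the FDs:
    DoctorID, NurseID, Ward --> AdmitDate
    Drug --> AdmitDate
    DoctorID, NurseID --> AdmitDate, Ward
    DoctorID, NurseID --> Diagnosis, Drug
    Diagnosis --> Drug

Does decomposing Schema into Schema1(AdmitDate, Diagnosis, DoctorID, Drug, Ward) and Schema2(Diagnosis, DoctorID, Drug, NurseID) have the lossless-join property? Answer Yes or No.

No

Common attributes: {Diagnosis, DoctorID, Drug}; their closure is {AdmitDate, Diagnosis, DoctorID, Drug}.
The closure covers neither Schema1 nor Schema2 entirely; the join is not lossless.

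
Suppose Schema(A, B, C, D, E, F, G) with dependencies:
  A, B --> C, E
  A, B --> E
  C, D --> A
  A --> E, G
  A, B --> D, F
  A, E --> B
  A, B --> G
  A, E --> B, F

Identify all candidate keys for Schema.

{A} is a candidate key since {A}⁺ = {A, B, C, D, E, F, G} covers every attribute.
{C, D} is a candidate key since {C, D}⁺ = {A, B, C, D, E, F, G} covers every attribute.
Any other superkey properly contains one of these, so there are no further candidate keys.

{A}, {C, D}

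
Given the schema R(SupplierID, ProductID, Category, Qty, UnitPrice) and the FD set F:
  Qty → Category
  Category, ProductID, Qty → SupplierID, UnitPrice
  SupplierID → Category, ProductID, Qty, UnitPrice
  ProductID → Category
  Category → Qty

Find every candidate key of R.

{ProductID}⁺ = {Category, ProductID, Qty, SupplierID, UnitPrice}, which is every attribute, so {ProductID} is a candidate key.
{SupplierID}⁺ = {Category, ProductID, Qty, SupplierID, UnitPrice}, which is every attribute, so {SupplierID} is a candidate key.
These are minimal and exhaustive — every other superkey contains one of them.

{ProductID}, {SupplierID}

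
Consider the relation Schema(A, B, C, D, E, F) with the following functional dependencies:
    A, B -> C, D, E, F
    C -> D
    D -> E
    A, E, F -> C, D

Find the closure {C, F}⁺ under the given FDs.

{C, D, E, F}

Start with {C, F}.
C -> D applies; add {D} → now {C, D, F}.
D -> E applies; add {E} → now {C, D, E, F}.
No further FD applies.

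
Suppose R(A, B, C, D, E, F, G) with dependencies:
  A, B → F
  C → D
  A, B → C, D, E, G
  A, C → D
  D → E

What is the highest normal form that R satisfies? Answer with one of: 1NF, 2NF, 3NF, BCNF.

Candidate key: {A, B}. Prime attributes: {A, B}.
For C → D we have {C}⁺ = {C, D, E}; {C} is not a superkey, so BCNF fails.
C → D determines the non-prime attribute {D} from a non-superkey — 3NF is violated.
Checking every proper subset of each key, none determines a non-prime attribute — 2NF is satisfied.

2NF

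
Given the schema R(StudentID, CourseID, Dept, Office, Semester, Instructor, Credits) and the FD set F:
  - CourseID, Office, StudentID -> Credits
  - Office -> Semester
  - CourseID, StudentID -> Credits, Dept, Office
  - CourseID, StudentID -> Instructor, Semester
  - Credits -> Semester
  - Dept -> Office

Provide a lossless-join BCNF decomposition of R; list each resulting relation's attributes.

{CourseID, Credits, Dept, Instructor, StudentID}; {Dept, Office}; {Office, Semester}

Candidate key of the original relation: {CourseID, StudentID}.
Within {CourseID, Credits, Dept, Instructor, Office, Semester, StudentID}: {Office}⁺ ∩ {CourseID, Credits, Dept, Instructor, Office, Semester, StudentID} = {Office, Semester}, not the whole set, so Office -> Semester violates BCNF; decompose into {Office, Semester} and {CourseID, Credits, Dept, Instructor, Office, StudentID}.
{Office, Semester} is in BCNF.
Within {CourseID, Credits, Dept, Instructor, Office, StudentID}: {Dept}⁺ ∩ {CourseID, Credits, Dept, Instructor, Office, StudentID} = {Dept, Office}, not the whole set, so Dept -> Office violates BCNF; decompose into {Dept, Office} and {CourseID, Credits, Dept, Instructor, StudentID}.
{Dept, Office} is in BCNF.
{CourseID, Credits, Dept, Instructor, StudentID} is in BCNF.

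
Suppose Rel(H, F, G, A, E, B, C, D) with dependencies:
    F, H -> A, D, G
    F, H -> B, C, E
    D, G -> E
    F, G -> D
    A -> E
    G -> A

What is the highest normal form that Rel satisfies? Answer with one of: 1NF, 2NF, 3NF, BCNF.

Candidate key: {F, H}. Prime attributes: {F, H}.
For D, G -> E we have {D, G}⁺ = {A, D, E, G}; {D, G} is not a superkey, so BCNF fails.
Because {E} is non-prime and the left side of D, G -> E is not a superkey, the relation is not in 3NF.
No non-prime attribute depends on a proper subset of any candidate key, so 2NF holds.

2NF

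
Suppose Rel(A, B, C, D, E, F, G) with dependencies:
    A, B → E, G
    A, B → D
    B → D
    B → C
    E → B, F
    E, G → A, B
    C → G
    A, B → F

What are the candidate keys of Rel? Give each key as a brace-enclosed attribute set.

{E}⁺ = {A, B, C, D, E, F, G}, which is every attribute, so {E} is a candidate key.
{A, B}⁺ = {A, B, C, D, E, F, G}, which is every attribute, so {A, B} is a candidate key.
No proper subset of any of these is a key, and no other minimal superkey exists.

{A, B}, {E}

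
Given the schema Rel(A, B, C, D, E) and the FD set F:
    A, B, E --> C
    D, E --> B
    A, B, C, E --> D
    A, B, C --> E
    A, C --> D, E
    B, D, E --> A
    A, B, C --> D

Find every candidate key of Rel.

{A, C} is a candidate key since {A, C}⁺ = {A, B, C, D, E} covers every attribute.
{D, E} is a candidate key since {D, E}⁺ = {A, B, C, D, E} covers every attribute.
{A, B, E} is a candidate key since {A, B, E}⁺ = {A, B, C, D, E} covers every attribute.
No proper subset of any of these is a key, and no other minimal superkey exists.

{A, B, E}, {A, C}, {D, E}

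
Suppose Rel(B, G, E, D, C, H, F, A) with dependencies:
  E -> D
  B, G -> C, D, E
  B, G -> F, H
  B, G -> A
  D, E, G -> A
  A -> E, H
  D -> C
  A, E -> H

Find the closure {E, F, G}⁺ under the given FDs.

Start with {E, F, G}.
E -> D applies; add {D} → now {D, E, F, G}.
D, E, G -> A applies; add {A} → now {A, D, E, F, G}.
A -> E, H applies; add {H} → now {A, D, E, F, G, H}.
D -> C applies; add {C} → now {A, C, D, E, F, G, H}.
No further FD applies.

{A, C, D, E, F, G, H}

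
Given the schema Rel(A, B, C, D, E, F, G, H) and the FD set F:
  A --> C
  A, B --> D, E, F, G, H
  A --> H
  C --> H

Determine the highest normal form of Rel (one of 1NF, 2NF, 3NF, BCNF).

Candidate key: {A, B}. Prime attributes: {A, B}.
A --> C breaks BCNF: {A}⁺ = {A, C, H}, so {A} is not a superkey.
Because {C} is non-prime and the left side of A --> C is not a superkey, the relation is not in 3NF.
The proper key subset {A} of {A, B} determines non-prime {C, H}, so the relation is not even in 2NF.

1NF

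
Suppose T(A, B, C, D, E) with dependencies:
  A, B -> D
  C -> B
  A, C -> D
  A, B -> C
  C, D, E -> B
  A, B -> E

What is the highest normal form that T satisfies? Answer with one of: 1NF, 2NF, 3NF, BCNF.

Candidate keys: {A, B}, {A, C}. Prime attributes: {A, B, C}.
C -> B: {C}⁺ = {B, C}, which is not all of the attributes, so the left side is not a superkey — BCNF is violated.
Its right-hand attributes {B} are all prime, as are those of every other non-superkey FD — the relation is in 3NF.

3NF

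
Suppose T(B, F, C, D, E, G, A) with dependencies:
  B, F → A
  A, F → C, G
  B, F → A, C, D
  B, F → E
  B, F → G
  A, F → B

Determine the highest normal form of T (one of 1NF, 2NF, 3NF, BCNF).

BCNF

Candidate keys: {A, F}, {B, F}. Prime attributes: {A, B, F}.
Each dependency's left side is a superkey — BCNF holds.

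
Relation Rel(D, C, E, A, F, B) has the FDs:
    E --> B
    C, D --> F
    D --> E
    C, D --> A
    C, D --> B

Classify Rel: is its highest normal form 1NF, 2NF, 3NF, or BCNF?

1NF

Candidate key: {C, D}. Prime attributes: {C, D}.
For E --> B we have {E}⁺ = {B, E}; {E} is not a superkey, so BCNF fails.
Because {B} is non-prime and the left side of E --> B is not a superkey, the relation is not in 3NF.
{D} is a proper subset of the key {C, D}, and {D}⁺ contains the non-prime attributes {B, E} — a partial dependency, so 2NF is violated.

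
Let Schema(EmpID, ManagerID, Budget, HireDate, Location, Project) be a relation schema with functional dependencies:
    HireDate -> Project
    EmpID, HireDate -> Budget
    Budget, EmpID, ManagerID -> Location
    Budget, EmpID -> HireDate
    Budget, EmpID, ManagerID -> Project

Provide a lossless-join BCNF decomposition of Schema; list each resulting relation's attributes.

Candidate keys of the original relation: {Budget, EmpID, ManagerID}, {EmpID, HireDate, ManagerID}.
In {Budget, EmpID, HireDate, Location, ManagerID, Project}, {HireDate} is not a superkey ({HireDate}⁺ restricted to this set is {HireDate, Project}), so split on HireDate -> Project into {HireDate, Project} and {Budget, EmpID, HireDate, Location, ManagerID}.
{HireDate, Project} has no BCNF violation.
In {Budget, EmpID, HireDate, Location, ManagerID}, {EmpID, HireDate} is not a superkey ({EmpID, HireDate}⁺ restricted to this set is {Budget, EmpID, HireDate}), so split on EmpID, HireDate -> Budget into {Budget, EmpID, HireDate} and {EmpID, HireDate, Location, ManagerID}.
{Budget, EmpID, HireDate} has no BCNF violation.
{EmpID, HireDate, Location, ManagerID} has no BCNF violation.

{Budget, EmpID, HireDate}; {EmpID, HireDate, Location, ManagerID}; {HireDate, Project}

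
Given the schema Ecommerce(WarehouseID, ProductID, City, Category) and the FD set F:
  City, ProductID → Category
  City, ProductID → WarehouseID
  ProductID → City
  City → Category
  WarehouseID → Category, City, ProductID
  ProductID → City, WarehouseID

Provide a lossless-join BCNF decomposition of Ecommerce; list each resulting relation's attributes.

Candidate keys of the original relation: {ProductID}, {WarehouseID}.
Within {Category, City, ProductID, WarehouseID}: {City}⁺ ∩ {Category, City, ProductID, WarehouseID} = {Category, City}, not the whole set, so City → Category violates BCNF; decompose into {Category, City} and {City, ProductID, WarehouseID}.
{Category, City}: every determinant is a superkey — BCNF.
{City, ProductID, WarehouseID}: every determinant is a superkey — BCNF.

{Category, City}; {City, ProductID, WarehouseID}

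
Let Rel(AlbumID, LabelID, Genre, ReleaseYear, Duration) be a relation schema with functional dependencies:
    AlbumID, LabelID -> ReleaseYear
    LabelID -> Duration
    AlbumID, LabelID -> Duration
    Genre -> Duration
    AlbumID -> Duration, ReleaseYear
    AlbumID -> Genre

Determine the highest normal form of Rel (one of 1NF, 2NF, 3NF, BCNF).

1NF

Candidate key: {AlbumID, LabelID}. Prime attributes: {AlbumID, LabelID}.
For LabelID -> Duration we have {LabelID}⁺ = {Duration, LabelID}; {LabelID} is not a superkey, so BCNF fails.
Because {Duration} is non-prime and the left side of LabelID -> Duration is not a superkey, the relation is not in 3NF.
{AlbumID} is a proper subset of the key {AlbumID, LabelID}, and {AlbumID}⁺ contains the non-prime attributes {Duration, Genre, ReleaseYear} — a partial dependency, so 2NF is violated.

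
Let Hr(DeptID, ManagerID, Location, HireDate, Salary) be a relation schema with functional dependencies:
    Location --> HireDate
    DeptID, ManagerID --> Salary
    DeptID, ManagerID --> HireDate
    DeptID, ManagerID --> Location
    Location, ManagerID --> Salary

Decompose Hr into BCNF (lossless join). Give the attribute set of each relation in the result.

Candidate key of the original relation: {DeptID, ManagerID}.
{DeptID, HireDate, Location, ManagerID, Salary}: {Location} determines {HireDate, Location} here but is not a superkey — split on Location --> HireDate, giving {HireDate, Location} and {DeptID, Location, ManagerID, Salary}.
{HireDate, Location}: every determinant is a superkey — BCNF.
{DeptID, Location, ManagerID, Salary}: {Location, ManagerID} determines {Location, ManagerID, Salary} here but is not a superkey — split on Location, ManagerID --> Salary, giving {Location, ManagerID, Salary} and {DeptID, Location, ManagerID}.
{Location, ManagerID, Salary}: every determinant is a superkey — BCNF.
{DeptID, Location, ManagerID}: every determinant is a superkey — BCNF.

{DeptID, Location, ManagerID}; {HireDate, Location}; {Location, ManagerID, Salary}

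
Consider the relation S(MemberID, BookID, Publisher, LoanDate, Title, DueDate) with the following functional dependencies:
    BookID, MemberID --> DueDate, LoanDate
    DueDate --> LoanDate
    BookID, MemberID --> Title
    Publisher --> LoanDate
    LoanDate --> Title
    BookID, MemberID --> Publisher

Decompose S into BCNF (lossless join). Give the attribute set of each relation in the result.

Candidate key of the original relation: {BookID, MemberID}.
{BookID, DueDate, LoanDate, MemberID, Publisher, Title}: {DueDate} determines {DueDate, LoanDate, Title} here but is not a superkey — split on DueDate --> LoanDate, Title, giving {DueDate, LoanDate, Title} and {BookID, DueDate, MemberID, Publisher}.
{DueDate, LoanDate, Title}: {LoanDate} determines {LoanDate, Title} here but is not a superkey — split on LoanDate --> Title, giving {LoanDate, Title} and {DueDate, LoanDate}.
{LoanDate, Title}: every determinant is a superkey — BCNF.
{DueDate, LoanDate}: every determinant is a superkey — BCNF.
{BookID, DueDate, MemberID, Publisher}: every determinant is a superkey — BCNF.

{BookID, DueDate, MemberID, Publisher}; {DueDate, LoanDate}; {LoanDate, Title}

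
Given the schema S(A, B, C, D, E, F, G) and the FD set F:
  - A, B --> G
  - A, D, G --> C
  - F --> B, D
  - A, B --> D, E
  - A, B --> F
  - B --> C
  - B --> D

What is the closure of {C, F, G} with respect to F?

{B, C, D, F, G}

Start with {C, F, G}.
F --> B, D applies; add {B, D} → now {B, C, D, F, G}.
No further FD applies.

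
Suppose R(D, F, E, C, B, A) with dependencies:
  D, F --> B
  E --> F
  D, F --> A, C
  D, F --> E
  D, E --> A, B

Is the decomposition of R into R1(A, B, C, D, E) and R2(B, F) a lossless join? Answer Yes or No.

The shared attributes are {B} and {B}⁺ = {B}.
Neither R1 nor R2 is contained in that closure, so the decomposition is lossy.

No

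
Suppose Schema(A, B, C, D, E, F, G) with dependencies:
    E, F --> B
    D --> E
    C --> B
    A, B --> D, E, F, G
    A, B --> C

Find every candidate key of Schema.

Attributes never on any right-hand side: {A} — every candidate key must contain it.
{A, B} is a candidate key since {A, B}⁺ = {A, B, C, D, E, F, G} covers every attribute.
{A, C} is a candidate key since {A, C}⁺ = {A, B, C, D, E, F, G} covers every attribute.
{A, D, F} is a candidate key since {A, D, F}⁺ = {A, B, C, D, E, F, G} covers every attribute.
{A, E, F} is a candidate key since {A, E, F}⁺ = {A, B, C, D, E, F, G} covers every attribute.
Any other superkey properly contains one of these, so there are no further candidate keys.

{A, B}, {A, C}, {A, D, F}, {A, E, F}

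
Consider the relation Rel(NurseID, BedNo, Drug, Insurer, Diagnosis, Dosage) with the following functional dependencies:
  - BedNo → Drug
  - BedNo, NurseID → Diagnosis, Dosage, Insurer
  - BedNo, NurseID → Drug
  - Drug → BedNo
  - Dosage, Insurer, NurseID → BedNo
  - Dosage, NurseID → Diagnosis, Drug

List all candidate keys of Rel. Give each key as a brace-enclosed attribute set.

{BedNo, NurseID}, {Dosage, NurseID}, {Drug, NurseID}

{NurseID} never appears on the right of any FD, so every key must include it.
{BedNo, NurseID}⁺ = {BedNo, Diagnosis, Dosage, Drug, Insurer, NurseID}, which is every attribute, so {BedNo, NurseID} is a candidate key.
{Dosage, NurseID}⁺ = {BedNo, Diagnosis, Dosage, Drug, Insurer, NurseID}, which is every attribute, so {Dosage, NurseID} is a candidate key.
{Drug, NurseID}⁺ = {BedNo, Diagnosis, Dosage, Drug, Insurer, NurseID}, which is every attribute, so {Drug, NurseID} is a candidate key.
These are minimal and exhaustive — every other superkey contains one of them.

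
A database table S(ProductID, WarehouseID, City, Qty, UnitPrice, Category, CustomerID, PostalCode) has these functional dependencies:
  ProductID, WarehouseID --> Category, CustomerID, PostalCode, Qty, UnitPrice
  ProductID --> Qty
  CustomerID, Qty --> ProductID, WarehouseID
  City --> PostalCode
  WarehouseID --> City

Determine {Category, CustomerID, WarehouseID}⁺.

{Category, City, CustomerID, PostalCode, WarehouseID}

Start with {Category, CustomerID, WarehouseID}.
WarehouseID --> City applies; add {City} → now {Category, City, CustomerID, WarehouseID}.
City --> PostalCode applies; add {PostalCode} → now {Category, City, CustomerID, PostalCode, WarehouseID}.
No further FD applies.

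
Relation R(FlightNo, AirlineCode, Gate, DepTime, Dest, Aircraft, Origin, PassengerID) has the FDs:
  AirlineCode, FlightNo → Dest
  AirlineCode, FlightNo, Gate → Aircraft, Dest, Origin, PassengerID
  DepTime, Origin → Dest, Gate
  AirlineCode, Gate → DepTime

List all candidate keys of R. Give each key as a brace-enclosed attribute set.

{AirlineCode, DepTime, FlightNo, Origin}, {AirlineCode, FlightNo, Gate}

No FD produces {AirlineCode, FlightNo}, so they must be in every candidate key.
Closure of {AirlineCode, FlightNo, Gate} is {Aircraft, AirlineCode, DepTime, Dest, FlightNo, Gate, Origin, PassengerID}, the whole schema; {AirlineCode, FlightNo, Gate} is a candidate key.
Closure of {AirlineCode, DepTime, FlightNo, Origin} is {Aircraft, AirlineCode, DepTime, Dest, FlightNo, Gate, Origin, PassengerID}, the whole schema; {AirlineCode, DepTime, FlightNo, Origin} is a candidate key.
Any other superkey properly contains one of these, so there are no further candidate keys.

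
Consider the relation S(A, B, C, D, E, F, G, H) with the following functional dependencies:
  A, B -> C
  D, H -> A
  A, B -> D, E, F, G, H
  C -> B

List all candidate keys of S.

{A, B}, {A, C}, {B, D, H}, {C, D, H}

{A, B} is a candidate key since {A, B}⁺ = {A, B, C, D, E, F, G, H} covers every attribute.
{A, C} is a candidate key since {A, C}⁺ = {A, B, C, D, E, F, G, H} covers every attribute.
{B, D, H} is a candidate key since {B, D, H}⁺ = {A, B, C, D, E, F, G, H} covers every attribute.
{C, D, H} is a candidate key since {C, D, H}⁺ = {A, B, C, D, E, F, G, H} covers every attribute.
No proper subset of any of these is a key, and no other minimal superkey exists.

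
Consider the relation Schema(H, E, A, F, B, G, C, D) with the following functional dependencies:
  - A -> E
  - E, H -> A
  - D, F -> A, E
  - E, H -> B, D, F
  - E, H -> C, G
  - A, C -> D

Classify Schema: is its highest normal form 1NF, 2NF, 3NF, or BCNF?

3NF

Candidate keys: {A, H}, {D, F, H}, {E, H}. Prime attributes: {A, D, E, F, H}.
A -> E breaks BCNF: {A}⁺ = {A, E}, so {A} is not a superkey.
Its right-hand attributes {E} are all prime, as are those of every other non-superkey FD — the relation is in 3NF.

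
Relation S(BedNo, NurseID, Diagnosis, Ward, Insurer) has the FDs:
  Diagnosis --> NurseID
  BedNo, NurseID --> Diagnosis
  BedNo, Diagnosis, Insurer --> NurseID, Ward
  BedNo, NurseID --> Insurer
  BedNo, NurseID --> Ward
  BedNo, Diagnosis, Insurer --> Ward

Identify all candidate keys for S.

{BedNo, Diagnosis}, {BedNo, NurseID}

No FD produces {BedNo}, so it must be in every candidate key.
{BedNo, Diagnosis} is a candidate key since {BedNo, Diagnosis}⁺ = {BedNo, Diagnosis, Insurer, NurseID, Ward} covers every attribute.
{BedNo, NurseID} is a candidate key since {BedNo, NurseID}⁺ = {BedNo, Diagnosis, Insurer, NurseID, Ward} covers every attribute.
Any other superkey properly contains one of these, so there are no further candidate keys.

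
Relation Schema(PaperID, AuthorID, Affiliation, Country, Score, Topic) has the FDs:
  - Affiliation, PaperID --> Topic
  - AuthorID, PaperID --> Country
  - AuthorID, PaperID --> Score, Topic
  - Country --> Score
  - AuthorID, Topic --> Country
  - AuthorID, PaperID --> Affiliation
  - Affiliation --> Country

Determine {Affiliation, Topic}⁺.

{Affiliation, Country, Score, Topic}

Start with {Affiliation, Topic}.
Affiliation --> Country applies; add {Country} → now {Affiliation, Country, Topic}.
Country --> Score applies; add {Score} → now {Affiliation, Country, Score, Topic}.
No further FD applies.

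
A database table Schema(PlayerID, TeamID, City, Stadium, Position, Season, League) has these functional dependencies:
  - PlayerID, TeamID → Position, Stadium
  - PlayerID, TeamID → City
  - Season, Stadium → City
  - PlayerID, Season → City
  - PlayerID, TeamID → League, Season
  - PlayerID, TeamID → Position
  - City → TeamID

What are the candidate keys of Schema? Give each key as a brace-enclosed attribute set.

Attributes never on any right-hand side: {PlayerID} — every candidate key must contain it.
Closure of {City, PlayerID} is {City, League, PlayerID, Position, Season, Stadium, TeamID}, the whole schema; {City, PlayerID} is a candidate key.
Closure of {PlayerID, Season} is {City, League, PlayerID, Position, Season, Stadium, TeamID}, the whole schema; {PlayerID, Season} is a candidate key.
Closure of {PlayerID, TeamID} is {City, League, PlayerID, Position, Season, Stadium, TeamID}, the whole schema; {PlayerID, TeamID} is a candidate key.
These are minimal and exhaustive — every other superkey contains one of them.

{City, PlayerID}, {PlayerID, Season}, {PlayerID, TeamID}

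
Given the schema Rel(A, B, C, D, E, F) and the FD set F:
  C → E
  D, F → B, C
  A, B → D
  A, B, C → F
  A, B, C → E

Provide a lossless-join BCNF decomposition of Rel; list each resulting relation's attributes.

{A, D, F}; {B, C, D, F}; {C, E}

Candidate keys of the original relation: {A, B, C}, {A, B, F}, {A, D, F}.
Within {A, B, C, D, E, F}: {C}⁺ ∩ {A, B, C, D, E, F} = {C, E}, not the whole set, so C → E violates BCNF; decompose into {C, E} and {A, B, C, D, F}.
{C, E} has no BCNF violation.
Within {A, B, C, D, F}: {D, F}⁺ ∩ {A, B, C, D, F} = {B, C, D, F}, not the whole set, so D, F → B, C violates BCNF; decompose into {B, C, D, F} and {A, D, F}.
{B, C, D, F} has no BCNF violation.
{A, D, F} has no BCNF violation.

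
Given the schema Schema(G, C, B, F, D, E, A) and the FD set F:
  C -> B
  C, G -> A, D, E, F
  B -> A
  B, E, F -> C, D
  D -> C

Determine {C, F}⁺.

{A, B, C, F}

Start with {C, F}.
C -> B applies; add {B} → now {B, C, F}.
B -> A applies; add {A} → now {A, B, C, F}.
No further FD applies.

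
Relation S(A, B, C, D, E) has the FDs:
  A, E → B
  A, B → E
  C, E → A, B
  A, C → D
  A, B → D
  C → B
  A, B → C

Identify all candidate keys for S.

{A, B} is a candidate key since {A, B}⁺ = {A, B, C, D, E} covers every attribute.
{A, C} is a candidate key since {A, C}⁺ = {A, B, C, D, E} covers every attribute.
{A, E} is a candidate key since {A, E}⁺ = {A, B, C, D, E} covers every attribute.
{C, E} is a candidate key since {C, E}⁺ = {A, B, C, D, E} covers every attribute.
These are minimal and exhaustive — every other superkey contains one of them.

{A, B}, {A, C}, {A, E}, {C, E}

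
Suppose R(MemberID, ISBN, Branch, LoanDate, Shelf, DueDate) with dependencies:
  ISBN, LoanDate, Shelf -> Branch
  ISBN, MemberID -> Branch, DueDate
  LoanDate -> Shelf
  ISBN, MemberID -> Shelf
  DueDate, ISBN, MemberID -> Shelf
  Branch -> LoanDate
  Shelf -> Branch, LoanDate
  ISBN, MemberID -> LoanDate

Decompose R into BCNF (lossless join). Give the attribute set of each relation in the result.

Candidate key of the original relation: {ISBN, MemberID}.
Within {Branch, DueDate, ISBN, LoanDate, MemberID, Shelf}: {ISBN, LoanDate, Shelf}⁺ ∩ {Branch, DueDate, ISBN, LoanDate, MemberID, Shelf} = {Branch, ISBN, LoanDate, Shelf}, not the whole set, so ISBN, LoanDate, Shelf -> Branch violates BCNF; decompose into {Branch, ISBN, LoanDate, Shelf} and {DueDate, ISBN, LoanDate, MemberID, Shelf}.
Within {Branch, ISBN, LoanDate, Shelf}: {LoanDate}⁺ ∩ {Branch, ISBN, LoanDate, Shelf} = {Branch, LoanDate, Shelf}, not the whole set, so LoanDate -> Branch, Shelf violates BCNF; decompose into {Branch, LoanDate, Shelf} and {ISBN, LoanDate}.
{Branch, LoanDate, Shelf}: every determinant is a superkey — BCNF.
{ISBN, LoanDate}: every determinant is a superkey — BCNF.
Within {DueDate, ISBN, LoanDate, MemberID, Shelf}: {LoanDate}⁺ ∩ {DueDate, ISBN, LoanDate, MemberID, Shelf} = {LoanDate, Shelf}, not the whole set, so LoanDate -> Shelf violates BCNF; decompose into {LoanDate, Shelf} and {DueDate, ISBN, LoanDate, MemberID}.
{LoanDate, Shelf}: every determinant is a superkey — BCNF.
{DueDate, ISBN, LoanDate, MemberID}: every determinant is a superkey — BCNF.

{Branch, LoanDate, Shelf}; {DueDate, ISBN, LoanDate, MemberID}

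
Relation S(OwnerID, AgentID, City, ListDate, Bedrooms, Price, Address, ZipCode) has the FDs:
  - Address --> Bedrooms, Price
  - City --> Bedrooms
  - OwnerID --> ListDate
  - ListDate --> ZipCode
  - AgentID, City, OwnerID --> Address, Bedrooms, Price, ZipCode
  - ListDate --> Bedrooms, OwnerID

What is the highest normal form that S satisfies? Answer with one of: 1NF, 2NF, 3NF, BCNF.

Candidate keys: {AgentID, City, ListDate}, {AgentID, City, OwnerID}. Prime attributes: {AgentID, City, ListDate, OwnerID}.
For Address --> Bedrooms, Price we have {Address}⁺ = {Address, Bedrooms, Price}; {Address} is not a superkey, so BCNF fails.
Because {Bedrooms, Price} are non-prime and the left side of Address --> Bedrooms, Price is not a superkey, the relation is not in 3NF.
{City} is a proper subset of the key {AgentID, City, ListDate}, and {City}⁺ contains the non-prime attribute {Bedrooms} — a partial dependency, so 2NF is violated.

1NF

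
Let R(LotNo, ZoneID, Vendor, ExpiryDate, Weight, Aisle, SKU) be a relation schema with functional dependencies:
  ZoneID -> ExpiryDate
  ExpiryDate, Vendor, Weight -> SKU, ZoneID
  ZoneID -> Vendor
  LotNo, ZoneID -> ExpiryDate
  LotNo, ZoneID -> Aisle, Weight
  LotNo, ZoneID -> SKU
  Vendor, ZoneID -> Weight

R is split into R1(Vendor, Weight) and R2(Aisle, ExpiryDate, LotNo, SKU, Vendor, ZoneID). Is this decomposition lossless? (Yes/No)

No

Common attributes: {Vendor}; their closure is {Vendor}.
The closure covers neither R1 nor R2 entirely; the join is not lossless.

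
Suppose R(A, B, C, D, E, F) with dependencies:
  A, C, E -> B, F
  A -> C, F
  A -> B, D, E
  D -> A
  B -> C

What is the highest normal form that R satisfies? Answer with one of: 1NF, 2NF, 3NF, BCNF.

2NF

Candidate keys: {A}, {D}. Prime attributes: {A, D}.
For B -> C we have {B}⁺ = {B, C}; {B} is not a superkey, so BCNF fails.
B -> C determines the non-prime attribute {C} from a non-superkey — 3NF is violated.
All keys have size 1, which rules out partial dependencies — 2NF is satisfied.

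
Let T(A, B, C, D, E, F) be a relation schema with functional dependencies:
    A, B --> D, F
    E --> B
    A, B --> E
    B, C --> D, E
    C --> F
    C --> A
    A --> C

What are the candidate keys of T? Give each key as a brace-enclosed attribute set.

{A, B} is a candidate key since {A, B}⁺ = {A, B, C, D, E, F} covers every attribute.
{A, E} is a candidate key since {A, E}⁺ = {A, B, C, D, E, F} covers every attribute.
{B, C} is a candidate key since {B, C}⁺ = {A, B, C, D, E, F} covers every attribute.
{C, E} is a candidate key since {C, E}⁺ = {A, B, C, D, E, F} covers every attribute.
No proper subset of any of these is a key, and no other minimal superkey exists.

{A, B}, {A, E}, {B, C}, {C, E}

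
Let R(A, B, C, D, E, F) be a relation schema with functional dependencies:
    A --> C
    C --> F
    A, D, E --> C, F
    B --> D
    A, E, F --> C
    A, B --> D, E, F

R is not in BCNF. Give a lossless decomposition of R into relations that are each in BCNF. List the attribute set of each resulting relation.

Candidate key of the original relation: {A, B}.
{A, B, C, D, E, F}: {A} determines {A, C, F} here but is not a superkey — split on A --> C, F, giving {A, C, F} and {A, B, D, E}.
{A, C, F}: {C} determines {C, F} here but is not a superkey — split on C --> F, giving {C, F} and {A, C}.
{C, F} has no BCNF violation.
{A, C} has no BCNF violation.
{A, B, D, E}: {B} determines {B, D} here but is not a superkey — split on B --> D, giving {B, D} and {A, B, E}.
{B, D} has no BCNF violation.
{A, B, E} has no BCNF violation.

{A, B, E}; {A, C}; {B, D}; {C, F}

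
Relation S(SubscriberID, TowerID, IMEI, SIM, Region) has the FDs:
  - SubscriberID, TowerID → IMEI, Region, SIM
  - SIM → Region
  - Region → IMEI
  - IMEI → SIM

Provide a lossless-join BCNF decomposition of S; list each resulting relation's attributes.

{IMEI, Region, SIM}; {SIM, SubscriberID, TowerID}

Candidate key of the original relation: {SubscriberID, TowerID}.
Within {IMEI, Region, SIM, SubscriberID, TowerID}: {SIM}⁺ ∩ {IMEI, Region, SIM, SubscriberID, TowerID} = {IMEI, Region, SIM}, not the whole set, so SIM → IMEI, Region violates BCNF; decompose into {IMEI, Region, SIM} and {SIM, SubscriberID, TowerID}.
{IMEI, Region, SIM}: every determinant is a superkey — BCNF.
{SIM, SubscriberID, TowerID}: every determinant is a superkey — BCNF.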